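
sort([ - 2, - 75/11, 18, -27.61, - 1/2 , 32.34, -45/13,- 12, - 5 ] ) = [ - 27.61,-12, - 75/11, - 5, - 45/13,-2, - 1/2  ,  18,32.34 ]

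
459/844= 459/844 = 0.54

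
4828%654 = 250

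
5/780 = 1/156 =0.01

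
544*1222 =664768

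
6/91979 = 6/91979 = 0.00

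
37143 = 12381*3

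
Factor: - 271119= -3^1*90373^1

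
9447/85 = 111 + 12/85= 111.14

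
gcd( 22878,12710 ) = 2542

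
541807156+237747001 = 779554157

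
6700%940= 120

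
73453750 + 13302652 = 86756402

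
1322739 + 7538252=8860991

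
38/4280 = 19/2140=0.01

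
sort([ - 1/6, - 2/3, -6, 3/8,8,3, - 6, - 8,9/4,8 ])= [ - 8 ,-6, - 6, - 2/3, - 1/6,3/8,9/4,3,8,8]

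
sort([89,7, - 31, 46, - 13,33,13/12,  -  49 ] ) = [ -49, - 31, - 13,13/12,7,33,46,  89 ]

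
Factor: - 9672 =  - 2^3*3^1*13^1  *  31^1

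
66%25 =16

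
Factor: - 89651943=-3^2*101^1*98627^1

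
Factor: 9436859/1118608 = 2^( - 4 )*151^ (-1)*463^ ( - 1)*1973^1*4783^1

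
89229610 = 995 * 89678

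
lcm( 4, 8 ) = 8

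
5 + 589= 594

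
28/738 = 14/369 = 0.04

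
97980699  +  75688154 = 173668853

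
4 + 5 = 9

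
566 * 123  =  69618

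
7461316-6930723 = 530593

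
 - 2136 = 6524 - 8660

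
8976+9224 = 18200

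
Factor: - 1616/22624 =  - 2^( - 1)*7^( - 1 ) = - 1/14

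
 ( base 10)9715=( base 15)2d2a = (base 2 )10010111110011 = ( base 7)40216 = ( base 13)4564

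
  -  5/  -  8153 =5/8153 = 0.00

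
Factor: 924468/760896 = 2^( - 4 )*3^( - 1)*41^1*1321^( - 1 )*1879^1 = 77039/63408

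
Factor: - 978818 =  - 2^1*489409^1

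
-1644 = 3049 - 4693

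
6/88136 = 3/44068 = 0.00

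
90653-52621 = 38032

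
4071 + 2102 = 6173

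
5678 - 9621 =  - 3943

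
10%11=10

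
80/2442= 40/1221= 0.03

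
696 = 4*174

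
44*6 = 264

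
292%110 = 72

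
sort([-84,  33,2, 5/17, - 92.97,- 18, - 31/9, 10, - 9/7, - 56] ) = [ - 92.97, - 84, - 56, - 18, - 31/9,-9/7, 5/17 , 2,10,33] 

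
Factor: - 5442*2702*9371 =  - 137793845364  =  - 2^2*3^1*7^1*193^1*907^1*9371^1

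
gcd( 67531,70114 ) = 1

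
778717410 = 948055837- 169338427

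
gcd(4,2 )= 2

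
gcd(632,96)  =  8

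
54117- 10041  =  44076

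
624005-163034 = 460971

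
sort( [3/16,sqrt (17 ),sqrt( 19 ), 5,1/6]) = [ 1/6 , 3/16 , sqrt( 17 ), sqrt( 19 ),5 ] 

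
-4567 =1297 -5864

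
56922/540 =105 + 37/90=105.41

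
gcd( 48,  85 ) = 1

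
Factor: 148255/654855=3^( - 1 ) * 199^1*293^(-1) = 199/879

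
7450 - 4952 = 2498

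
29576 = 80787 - 51211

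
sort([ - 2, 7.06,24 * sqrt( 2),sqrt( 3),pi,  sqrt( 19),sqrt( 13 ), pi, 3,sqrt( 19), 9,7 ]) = [ - 2,sqrt( 3), 3,pi,pi , sqrt ( 13),sqrt( 19),  sqrt (19), 7,7.06 , 9,  24 * sqrt( 2 )]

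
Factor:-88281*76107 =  - 6718802067 = - 3^3*17^1* 23^1*577^1*1103^1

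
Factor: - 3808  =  - 2^5*7^1*17^1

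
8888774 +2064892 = 10953666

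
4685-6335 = -1650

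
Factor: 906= 2^1*3^1*151^1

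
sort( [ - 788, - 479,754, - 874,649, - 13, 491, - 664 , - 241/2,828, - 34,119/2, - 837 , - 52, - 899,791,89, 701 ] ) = [ - 899, - 874, - 837, - 788 , - 664,-479, - 241/2, - 52, - 34, - 13,  119/2,89,491, 649,701, 754, 791,828] 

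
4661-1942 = 2719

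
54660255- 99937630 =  - 45277375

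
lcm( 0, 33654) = 0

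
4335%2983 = 1352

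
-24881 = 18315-43196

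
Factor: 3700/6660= 5/9 = 3^(-2)*5^1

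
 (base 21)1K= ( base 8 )51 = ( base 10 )41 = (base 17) 27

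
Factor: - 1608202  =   - 2^1* 733^1*1097^1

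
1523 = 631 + 892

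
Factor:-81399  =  -3^1*43^1*631^1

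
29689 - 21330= 8359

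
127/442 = 127/442 = 0.29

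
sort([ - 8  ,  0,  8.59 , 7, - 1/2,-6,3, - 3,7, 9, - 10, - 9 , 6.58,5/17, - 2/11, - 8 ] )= [-10, - 9, - 8,-8, -6, - 3, - 1/2, - 2/11,0,5/17,3,6.58, 7,7,  8.59,9]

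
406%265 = 141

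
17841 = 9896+7945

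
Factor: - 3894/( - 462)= 7^( - 1 ) * 59^1 = 59/7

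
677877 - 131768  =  546109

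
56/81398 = 28/40699  =  0.00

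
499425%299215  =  200210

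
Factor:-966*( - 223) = 215418 = 2^1*3^1*7^1 * 23^1*223^1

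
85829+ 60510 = 146339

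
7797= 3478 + 4319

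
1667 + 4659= 6326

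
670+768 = 1438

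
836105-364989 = 471116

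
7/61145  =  1/8735 = 0.00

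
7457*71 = 529447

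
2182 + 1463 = 3645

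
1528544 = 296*5164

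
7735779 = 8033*963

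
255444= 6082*42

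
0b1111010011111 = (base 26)bfd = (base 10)7839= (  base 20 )jbj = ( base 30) 8l9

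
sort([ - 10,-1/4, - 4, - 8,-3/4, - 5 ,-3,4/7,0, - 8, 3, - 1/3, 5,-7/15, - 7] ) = [ - 10,-8,  -  8,-7, - 5, - 4, - 3,  -  3/4,-7/15 , - 1/3, - 1/4, 0 , 4/7, 3, 5] 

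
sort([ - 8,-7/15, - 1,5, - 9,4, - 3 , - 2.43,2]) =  [-9, - 8, - 3, - 2.43, -1, - 7/15,2,4,5]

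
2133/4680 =237/520 = 0.46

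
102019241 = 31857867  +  70161374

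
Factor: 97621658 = 2^1*19^1*157^1 * 16363^1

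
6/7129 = 6/7129 = 0.00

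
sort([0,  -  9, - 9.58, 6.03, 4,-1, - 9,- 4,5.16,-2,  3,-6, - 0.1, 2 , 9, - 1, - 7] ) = [-9.58,  -  9,  -  9 ,-7, - 6 ,-4 , - 2,-1,- 1 , - 0.1 , 0, 2, 3,4, 5.16,6.03, 9]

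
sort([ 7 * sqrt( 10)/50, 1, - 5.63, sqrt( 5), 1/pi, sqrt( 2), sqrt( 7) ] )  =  [ - 5.63, 1/pi,7 *sqrt ( 10)/50, 1, sqrt( 2),sqrt( 5) , sqrt(7)]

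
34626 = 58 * 597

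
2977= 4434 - 1457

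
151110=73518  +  77592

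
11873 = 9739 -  - 2134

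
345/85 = 4 + 1/17 =4.06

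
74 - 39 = 35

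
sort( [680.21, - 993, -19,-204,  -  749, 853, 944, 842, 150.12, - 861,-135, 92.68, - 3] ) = [ - 993, - 861, - 749,- 204, - 135, - 19, - 3, 92.68,150.12,680.21, 842,853, 944]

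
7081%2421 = 2239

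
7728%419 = 186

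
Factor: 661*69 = 3^1*23^1*661^1 = 45609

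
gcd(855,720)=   45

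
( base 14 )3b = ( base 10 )53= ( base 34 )1j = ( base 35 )1i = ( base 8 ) 65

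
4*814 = 3256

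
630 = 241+389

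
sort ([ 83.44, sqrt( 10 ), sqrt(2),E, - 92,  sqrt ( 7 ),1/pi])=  [ - 92,1/pi,  sqrt( 2 ), sqrt( 7),E,sqrt( 10 ),83.44 ]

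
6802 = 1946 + 4856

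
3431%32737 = 3431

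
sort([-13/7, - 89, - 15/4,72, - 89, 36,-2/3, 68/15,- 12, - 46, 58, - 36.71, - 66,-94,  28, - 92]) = [-94 , - 92,  -  89, - 89, -66, - 46,-36.71, - 12, - 15/4, - 13/7,  -  2/3, 68/15, 28, 36, 58, 72 ]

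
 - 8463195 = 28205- 8491400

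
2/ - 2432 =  - 1 + 1215/1216 = -0.00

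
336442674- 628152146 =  - 291709472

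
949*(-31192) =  - 29601208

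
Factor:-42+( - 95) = - 137^1  =  - 137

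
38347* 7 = 268429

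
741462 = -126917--868379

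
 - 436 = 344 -780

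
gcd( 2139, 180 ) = 3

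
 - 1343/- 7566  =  1343/7566= 0.18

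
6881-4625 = 2256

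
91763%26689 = 11696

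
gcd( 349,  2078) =1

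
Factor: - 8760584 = -2^3*7^1 * 73^1*2143^1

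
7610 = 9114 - 1504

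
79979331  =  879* 90989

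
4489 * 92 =412988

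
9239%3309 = 2621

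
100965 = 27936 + 73029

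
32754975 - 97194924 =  - 64439949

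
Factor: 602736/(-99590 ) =  -  2^3*3^1*5^(- 1)*23^(-1)*29^1   =  - 696/115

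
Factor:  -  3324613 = - 3324613^1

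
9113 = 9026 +87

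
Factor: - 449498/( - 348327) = 662/513 = 2^1*3^(-3)* 19^( - 1)*331^1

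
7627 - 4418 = 3209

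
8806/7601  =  1 + 1205/7601 = 1.16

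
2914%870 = 304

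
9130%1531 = 1475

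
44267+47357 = 91624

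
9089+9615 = 18704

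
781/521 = 781/521 = 1.50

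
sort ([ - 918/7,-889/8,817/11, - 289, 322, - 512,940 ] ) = [ - 512,-289,  -  918/7 ,  -  889/8,817/11 , 322, 940]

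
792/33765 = 264/11255 = 0.02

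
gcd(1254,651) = 3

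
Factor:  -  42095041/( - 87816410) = 2^( - 1)*5^(-1)*11^( - 1)*223^1*188767^1*798331^( -1)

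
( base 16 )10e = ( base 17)ff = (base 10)270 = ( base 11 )226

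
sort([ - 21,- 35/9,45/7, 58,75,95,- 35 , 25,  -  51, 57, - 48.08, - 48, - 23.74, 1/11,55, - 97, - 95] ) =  [ - 97, - 95, - 51, - 48.08,-48,  -  35,-23.74, - 21, -35/9, 1/11, 45/7, 25,55, 57, 58,75,95]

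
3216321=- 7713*( - 417)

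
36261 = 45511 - 9250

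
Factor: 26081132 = 2^2*7^2*11^1 * 12097^1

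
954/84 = 159/14 = 11.36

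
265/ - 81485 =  - 1 + 16244/16297 = - 0.00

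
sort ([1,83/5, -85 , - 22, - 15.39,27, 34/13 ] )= [ - 85, - 22, - 15.39, 1,34/13,83/5,27 ]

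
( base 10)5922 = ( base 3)22010100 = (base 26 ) 8jk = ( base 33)5ef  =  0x1722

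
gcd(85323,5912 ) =1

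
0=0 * 815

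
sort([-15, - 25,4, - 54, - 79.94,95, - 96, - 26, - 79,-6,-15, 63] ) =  [ - 96, - 79.94, - 79,-54,-26, - 25, - 15, - 15 , - 6,4, 63, 95] 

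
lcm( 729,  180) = 14580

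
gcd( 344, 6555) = 1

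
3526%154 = 138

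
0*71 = 0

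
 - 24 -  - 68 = 44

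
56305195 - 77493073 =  - 21187878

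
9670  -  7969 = 1701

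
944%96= 80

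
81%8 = 1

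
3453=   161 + 3292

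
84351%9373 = 9367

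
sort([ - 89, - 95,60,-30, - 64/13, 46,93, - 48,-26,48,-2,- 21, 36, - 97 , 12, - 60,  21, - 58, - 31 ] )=[ - 97,-95,-89, - 60, - 58, - 48, - 31,  -  30, - 26, - 21, - 64/13, - 2 , 12,21, 36,46, 48, 60,  93 ] 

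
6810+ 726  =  7536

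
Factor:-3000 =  - 2^3*3^1*5^3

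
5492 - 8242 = -2750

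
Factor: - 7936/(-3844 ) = 2^6 * 31^( - 1)=64/31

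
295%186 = 109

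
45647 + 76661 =122308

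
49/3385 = 49/3385 =0.01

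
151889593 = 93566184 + 58323409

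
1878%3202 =1878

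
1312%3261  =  1312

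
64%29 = 6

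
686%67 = 16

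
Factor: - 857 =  - 857^1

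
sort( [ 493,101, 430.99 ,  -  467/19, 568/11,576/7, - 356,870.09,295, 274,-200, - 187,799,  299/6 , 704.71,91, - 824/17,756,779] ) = [-356, - 200,-187, - 824/17, - 467/19, 299/6,568/11, 576/7,91,  101,274, 295,  430.99,493,  704.71,756,779, 799,870.09] 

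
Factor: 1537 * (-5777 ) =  - 8879249 = - 29^1 * 53^2*109^1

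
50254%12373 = 762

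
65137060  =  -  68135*(-956)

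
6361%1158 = 571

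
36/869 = 36/869 =0.04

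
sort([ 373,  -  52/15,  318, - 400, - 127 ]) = [ - 400, - 127, - 52/15,  318,  373] 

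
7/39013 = 7/39013 = 0.00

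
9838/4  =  2459 + 1/2 = 2459.50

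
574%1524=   574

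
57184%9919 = 7589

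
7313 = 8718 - 1405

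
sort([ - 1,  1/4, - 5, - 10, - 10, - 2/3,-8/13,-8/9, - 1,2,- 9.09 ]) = [ - 10, - 10, - 9.09, - 5, - 1, - 1, - 8/9, - 2/3, - 8/13, 1/4,  2 ]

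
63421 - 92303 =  - 28882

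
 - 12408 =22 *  (- 564)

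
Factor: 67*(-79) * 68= - 2^2*17^1*67^1*79^1 = - 359924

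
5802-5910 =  - 108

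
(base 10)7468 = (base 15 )232d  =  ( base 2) 1110100101100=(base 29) 8PF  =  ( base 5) 214333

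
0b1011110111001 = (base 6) 44041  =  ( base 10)6073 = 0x17B9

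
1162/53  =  1162/53 = 21.92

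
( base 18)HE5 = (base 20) E85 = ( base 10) 5765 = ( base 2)1011010000101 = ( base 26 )8DJ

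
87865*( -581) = -51049565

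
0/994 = 0=0.00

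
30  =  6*5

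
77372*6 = 464232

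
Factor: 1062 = 2^1*3^2*59^1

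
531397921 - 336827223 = 194570698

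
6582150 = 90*73135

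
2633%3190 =2633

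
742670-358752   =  383918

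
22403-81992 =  - 59589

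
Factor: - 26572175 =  - 5^2*7^1*151841^1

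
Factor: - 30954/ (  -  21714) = 67/47 = 47^( - 1)*67^1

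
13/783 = 13/783 =0.02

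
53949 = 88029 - 34080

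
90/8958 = 15/1493 = 0.01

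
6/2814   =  1/469  =  0.00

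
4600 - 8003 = -3403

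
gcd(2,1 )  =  1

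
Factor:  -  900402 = -2^1*3^1*150067^1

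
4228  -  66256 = - 62028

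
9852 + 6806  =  16658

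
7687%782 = 649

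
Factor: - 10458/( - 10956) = 21/22 = 2^(  -  1)*3^1*7^1*11^(-1)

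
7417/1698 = 4 + 625/1698 = 4.37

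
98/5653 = 98/5653 = 0.02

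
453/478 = 453/478 =0.95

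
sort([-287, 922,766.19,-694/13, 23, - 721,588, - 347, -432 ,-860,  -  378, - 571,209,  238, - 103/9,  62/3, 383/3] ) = [ - 860 , - 721, - 571, - 432, - 378,- 347, -287, - 694/13, - 103/9,62/3,  23,383/3,209, 238,588,766.19,922] 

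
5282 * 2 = 10564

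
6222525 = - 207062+6429587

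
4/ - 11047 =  - 1 + 11043/11047=- 0.00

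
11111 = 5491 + 5620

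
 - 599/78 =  - 599/78 = - 7.68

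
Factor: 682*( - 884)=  - 602888 = - 2^3*11^1*  13^1*17^1*31^1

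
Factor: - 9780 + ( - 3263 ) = - 13043 = -13043^1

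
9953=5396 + 4557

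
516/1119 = 172/373 = 0.46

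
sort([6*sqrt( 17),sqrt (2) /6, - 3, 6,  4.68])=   [ - 3,sqrt( 2)/6,4.68,6, 6*sqrt( 17 )]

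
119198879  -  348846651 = -229647772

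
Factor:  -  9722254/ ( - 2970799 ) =2^1 * 13^ (-1 )*173^1*28099^1*228523^(-1)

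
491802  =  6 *81967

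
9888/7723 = 9888/7723= 1.28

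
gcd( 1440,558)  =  18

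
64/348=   16/87 = 0.18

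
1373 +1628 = 3001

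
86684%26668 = 6680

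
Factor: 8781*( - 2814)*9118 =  - 225303354612 = - 2^2 * 3^2*7^1 * 47^1*67^1*97^1*2927^1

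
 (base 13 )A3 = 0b10000101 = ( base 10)133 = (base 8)205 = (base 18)77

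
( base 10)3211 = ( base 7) 12235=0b110010001011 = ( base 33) 2va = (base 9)4357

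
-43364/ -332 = 10841/83  =  130.61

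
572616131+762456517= 1335072648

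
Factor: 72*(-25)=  - 1800 = - 2^3*3^2*5^2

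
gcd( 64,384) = 64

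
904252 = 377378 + 526874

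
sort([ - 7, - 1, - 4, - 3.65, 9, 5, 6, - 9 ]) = [ - 9,-7,  -  4, - 3.65,-1,  5,6,9 ] 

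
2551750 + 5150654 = 7702404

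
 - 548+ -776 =  -  1324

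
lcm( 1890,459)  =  32130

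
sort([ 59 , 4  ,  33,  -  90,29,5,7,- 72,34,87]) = [ - 90, -72, 4,5,7,29,33, 34 , 59,87]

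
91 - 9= 82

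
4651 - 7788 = - 3137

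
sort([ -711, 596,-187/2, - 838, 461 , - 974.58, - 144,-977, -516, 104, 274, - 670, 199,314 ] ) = [ - 977, - 974.58, - 838, - 711,-670 ,-516 , - 144,- 187/2, 104, 199,  274, 314,461,596]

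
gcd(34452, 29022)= 6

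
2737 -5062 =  -2325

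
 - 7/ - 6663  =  7/6663 =0.00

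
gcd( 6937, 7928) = 991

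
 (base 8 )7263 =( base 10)3763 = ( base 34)38N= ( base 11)2911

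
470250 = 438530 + 31720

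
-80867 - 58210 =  - 139077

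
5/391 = 5/391 = 0.01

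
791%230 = 101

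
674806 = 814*829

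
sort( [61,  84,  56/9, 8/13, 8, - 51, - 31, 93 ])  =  [ - 51,-31, 8/13,56/9,8 , 61, 84, 93 ]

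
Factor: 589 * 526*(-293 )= - 2^1 * 19^1*31^1 * 263^1*293^1 = - 90775502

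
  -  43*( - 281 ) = 12083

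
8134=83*98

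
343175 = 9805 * 35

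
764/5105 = 764/5105 = 0.15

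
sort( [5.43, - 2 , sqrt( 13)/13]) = [ - 2, sqrt(13 ) /13, 5.43]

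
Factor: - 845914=- 2^1 * 479^1 * 883^1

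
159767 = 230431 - 70664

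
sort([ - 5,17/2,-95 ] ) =[ - 95, -5, 17/2] 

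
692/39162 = 346/19581=0.02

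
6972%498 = 0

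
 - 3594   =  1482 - 5076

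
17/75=17/75 = 0.23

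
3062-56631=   -  53569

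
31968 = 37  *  864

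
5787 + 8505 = 14292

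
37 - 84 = -47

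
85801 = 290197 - 204396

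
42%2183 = 42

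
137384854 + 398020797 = 535405651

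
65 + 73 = 138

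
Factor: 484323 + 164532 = 3^2*5^1 * 14419^1  =  648855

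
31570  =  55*574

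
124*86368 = 10709632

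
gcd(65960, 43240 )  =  40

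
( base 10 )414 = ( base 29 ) E8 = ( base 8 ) 636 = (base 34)c6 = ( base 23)i0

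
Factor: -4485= - 3^1* 5^1*13^1*23^1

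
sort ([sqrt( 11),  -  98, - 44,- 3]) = [ - 98,-44, - 3, sqrt( 11 ) ]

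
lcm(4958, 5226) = 193362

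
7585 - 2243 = 5342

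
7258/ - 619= - 12+170/619 = -  11.73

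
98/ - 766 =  - 49/383 = - 0.13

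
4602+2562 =7164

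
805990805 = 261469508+544521297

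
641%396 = 245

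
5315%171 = 14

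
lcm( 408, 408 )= 408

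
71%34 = 3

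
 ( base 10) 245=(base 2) 11110101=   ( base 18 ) DB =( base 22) b3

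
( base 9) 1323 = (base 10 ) 993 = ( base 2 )1111100001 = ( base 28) 17D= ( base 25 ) 1ei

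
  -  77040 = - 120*642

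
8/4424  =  1/553 = 0.00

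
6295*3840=24172800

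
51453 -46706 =4747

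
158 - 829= - 671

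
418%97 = 30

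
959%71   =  36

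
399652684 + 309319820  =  708972504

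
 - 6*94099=  -  564594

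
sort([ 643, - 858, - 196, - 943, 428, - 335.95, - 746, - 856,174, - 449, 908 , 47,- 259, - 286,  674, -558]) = [ - 943,-858, - 856, - 746, - 558,-449, - 335.95, - 286,-259,-196, 47, 174,428, 643, 674,  908]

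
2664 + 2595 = 5259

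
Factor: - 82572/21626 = -42/11 = - 2^1*3^1*7^1*11^(-1)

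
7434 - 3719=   3715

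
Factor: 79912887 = 3^1*26637629^1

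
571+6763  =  7334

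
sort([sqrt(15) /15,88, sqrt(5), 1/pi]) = [ sqrt( 15 )/15, 1/pi,sqrt(5),  88]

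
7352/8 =919= 919.00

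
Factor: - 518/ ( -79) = 2^1 * 7^1*37^1*79^( - 1)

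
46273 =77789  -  31516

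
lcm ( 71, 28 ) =1988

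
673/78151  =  673/78151 = 0.01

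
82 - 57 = 25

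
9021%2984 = 69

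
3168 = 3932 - 764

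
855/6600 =57/440 = 0.13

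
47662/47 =47662/47 = 1014.09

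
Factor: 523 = 523^1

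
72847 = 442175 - 369328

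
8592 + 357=8949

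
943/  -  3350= - 1 + 2407/3350= - 0.28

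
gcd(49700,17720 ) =20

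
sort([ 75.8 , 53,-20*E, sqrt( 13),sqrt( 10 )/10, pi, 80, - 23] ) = [  -  20*E, - 23,sqrt( 10)/10, pi,sqrt( 13), 53,75.8 , 80] 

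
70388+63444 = 133832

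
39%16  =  7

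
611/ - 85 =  - 611/85 = - 7.19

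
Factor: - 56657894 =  - 2^1*31^1*97^1*9421^1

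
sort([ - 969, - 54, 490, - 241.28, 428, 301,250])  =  [  -  969  , -241.28,  -  54,250,  301, 428, 490 ] 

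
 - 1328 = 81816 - 83144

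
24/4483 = 24/4483 = 0.01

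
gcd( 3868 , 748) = 4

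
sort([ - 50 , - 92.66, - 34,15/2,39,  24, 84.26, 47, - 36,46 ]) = [ - 92.66, - 50, - 36,-34,15/2, 24,39  ,  46,  47 , 84.26 ]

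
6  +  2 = 8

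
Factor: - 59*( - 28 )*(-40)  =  -2^5*5^1*7^1*59^1 = - 66080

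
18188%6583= 5022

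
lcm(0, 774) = 0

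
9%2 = 1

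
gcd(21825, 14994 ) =9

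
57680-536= 57144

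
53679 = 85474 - 31795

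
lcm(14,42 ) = 42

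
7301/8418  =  7301/8418 = 0.87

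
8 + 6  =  14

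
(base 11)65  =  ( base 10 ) 71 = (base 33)25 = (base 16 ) 47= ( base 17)43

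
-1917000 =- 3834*500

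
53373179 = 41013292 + 12359887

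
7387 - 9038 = -1651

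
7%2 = 1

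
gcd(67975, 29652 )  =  1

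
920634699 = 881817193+38817506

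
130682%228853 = 130682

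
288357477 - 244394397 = 43963080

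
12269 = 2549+9720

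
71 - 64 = 7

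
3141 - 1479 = 1662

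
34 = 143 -109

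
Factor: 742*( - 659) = -2^1*  7^1*53^1*659^1 = - 488978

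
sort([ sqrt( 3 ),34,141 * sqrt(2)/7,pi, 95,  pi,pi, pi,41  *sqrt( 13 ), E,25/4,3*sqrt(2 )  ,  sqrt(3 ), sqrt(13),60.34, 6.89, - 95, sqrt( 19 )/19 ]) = [ - 95, sqrt( 19)/19,sqrt(3), sqrt(3), E, pi, pi , pi,pi, sqrt(13 ), 3*sqrt(2 ), 25/4,6.89,141 * sqrt(2)/7,34,60.34,95, 41*sqrt( 13 )] 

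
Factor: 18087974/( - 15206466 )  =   - 9043987/7603233  =  -3^( - 1)*11^( - 1 )*17^ ( - 1)*13553^(  -  1)*9043987^1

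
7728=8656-928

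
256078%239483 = 16595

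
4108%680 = 28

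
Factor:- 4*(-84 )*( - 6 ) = - 2016 =-2^5 * 3^2*7^1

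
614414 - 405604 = 208810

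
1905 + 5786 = 7691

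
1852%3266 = 1852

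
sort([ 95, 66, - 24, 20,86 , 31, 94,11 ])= [ - 24, 11,20,31, 66, 86, 94, 95 ] 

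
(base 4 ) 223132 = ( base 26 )430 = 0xADE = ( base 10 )2782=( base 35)29h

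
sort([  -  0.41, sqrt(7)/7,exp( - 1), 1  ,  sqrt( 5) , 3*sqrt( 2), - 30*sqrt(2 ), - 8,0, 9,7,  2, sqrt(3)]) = [ - 30*sqrt( 2), - 8, - 0.41, 0,exp(  -  1),sqrt( 7 ) /7, 1,sqrt( 3 ),2,sqrt (5 ),3*sqrt( 2),7, 9]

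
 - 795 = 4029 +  - 4824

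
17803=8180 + 9623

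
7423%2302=517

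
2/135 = 2/135 = 0.01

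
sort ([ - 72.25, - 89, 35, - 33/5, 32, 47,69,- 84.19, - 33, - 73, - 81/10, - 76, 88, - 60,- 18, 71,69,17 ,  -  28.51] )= [ - 89 ,-84.19 ,-76, - 73, - 72.25, - 60, - 33,-28.51, -18, - 81/10, - 33/5, 17, 32,35,47, 69, 69,71, 88]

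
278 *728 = 202384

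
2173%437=425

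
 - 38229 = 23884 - 62113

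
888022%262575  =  100297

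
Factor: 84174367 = 83^1*1014149^1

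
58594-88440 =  - 29846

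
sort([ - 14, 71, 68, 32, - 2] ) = [ - 14,-2,32,  68, 71 ]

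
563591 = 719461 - 155870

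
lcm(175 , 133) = 3325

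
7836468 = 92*85179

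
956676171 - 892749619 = 63926552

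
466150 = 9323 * 50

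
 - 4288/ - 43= 99+31/43 = 99.72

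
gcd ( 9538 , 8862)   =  2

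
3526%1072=310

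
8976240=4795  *1872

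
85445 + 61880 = 147325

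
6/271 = 6/271= 0.02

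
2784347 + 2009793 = 4794140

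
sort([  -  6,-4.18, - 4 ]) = [ - 6, - 4.18, - 4]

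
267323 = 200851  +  66472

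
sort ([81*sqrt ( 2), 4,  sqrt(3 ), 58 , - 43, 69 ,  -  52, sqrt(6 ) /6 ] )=[ - 52, - 43,sqrt( 6) /6,sqrt( 3), 4,58 , 69,81*sqrt( 2) ] 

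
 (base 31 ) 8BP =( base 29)9GL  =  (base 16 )1F76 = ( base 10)8054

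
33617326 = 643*52282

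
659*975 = 642525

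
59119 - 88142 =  - 29023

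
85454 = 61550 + 23904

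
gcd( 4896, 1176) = 24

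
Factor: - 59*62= - 2^1*31^1 * 59^1 = - 3658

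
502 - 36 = 466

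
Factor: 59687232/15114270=2^5 * 5^( - 1)*  11^1 * 59^1*127^( - 1 )*479^1*3967^( - 1 )= 9947872/2519045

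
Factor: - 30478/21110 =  - 15239/10555 = - 5^(-1)*7^2*311^1 * 2111^(  -  1 ) 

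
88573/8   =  11071 + 5/8=11071.62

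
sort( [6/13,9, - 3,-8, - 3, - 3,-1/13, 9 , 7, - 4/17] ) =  [ - 8, - 3, - 3,-3,  -  4/17,  -  1/13,6/13 , 7, 9, 9 ] 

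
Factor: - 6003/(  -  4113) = 23^1*29^1*457^( - 1) = 667/457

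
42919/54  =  794 + 43/54 = 794.80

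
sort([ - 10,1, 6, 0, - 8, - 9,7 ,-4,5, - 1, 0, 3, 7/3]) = [ - 10, - 9, - 8, - 4, - 1,0,0, 1,7/3, 3,  5, 6, 7 ] 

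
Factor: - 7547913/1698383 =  - 3^2*67^(  -  1)*25349^( - 1) * 838657^1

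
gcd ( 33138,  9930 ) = 6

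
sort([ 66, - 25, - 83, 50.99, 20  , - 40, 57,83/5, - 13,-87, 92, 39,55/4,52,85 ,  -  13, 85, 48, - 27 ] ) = [ - 87, - 83, - 40,  -  27,-25, - 13, - 13,  55/4, 83/5,20 , 39, 48, 50.99, 52,  57, 66,  85, 85, 92]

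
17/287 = 17/287 = 0.06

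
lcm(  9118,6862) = 665614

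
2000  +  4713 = 6713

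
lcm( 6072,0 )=0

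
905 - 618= 287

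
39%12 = 3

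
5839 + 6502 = 12341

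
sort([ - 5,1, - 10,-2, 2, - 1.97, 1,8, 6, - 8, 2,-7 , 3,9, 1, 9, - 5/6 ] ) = [ - 10, -8, - 7, - 5,  -  2,  -  1.97,-5/6,1, 1, 1,2,2,3, 6, 8, 9,9 ]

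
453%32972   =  453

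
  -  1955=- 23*85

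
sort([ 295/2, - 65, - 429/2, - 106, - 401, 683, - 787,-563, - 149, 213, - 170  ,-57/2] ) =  [ -787, - 563, - 401, - 429/2, - 170,- 149, - 106, - 65, - 57/2, 295/2,213,683]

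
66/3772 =33/1886  =  0.02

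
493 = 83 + 410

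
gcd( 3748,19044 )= 4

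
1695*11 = 18645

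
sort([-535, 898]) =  [-535, 898] 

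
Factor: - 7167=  - 3^1 *2389^1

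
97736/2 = 48868 = 48868.00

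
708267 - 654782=53485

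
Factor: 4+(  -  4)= 0 =0^1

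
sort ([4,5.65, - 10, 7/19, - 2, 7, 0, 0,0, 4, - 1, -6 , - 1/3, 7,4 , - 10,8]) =[ - 10, - 10 , - 6, - 2,-1, - 1/3,0, 0, 0, 7/19, 4, 4,4,5.65 , 7, 7, 8]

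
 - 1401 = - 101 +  - 1300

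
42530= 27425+15105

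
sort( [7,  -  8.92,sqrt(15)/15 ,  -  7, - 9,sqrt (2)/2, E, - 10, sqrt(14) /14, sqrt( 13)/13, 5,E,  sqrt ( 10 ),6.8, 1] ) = [ -10, - 9, - 8.92, - 7, sqrt( 15 )/15 , sqrt( 14)/14,sqrt( 13) /13,sqrt( 2)/2, 1, E, E, sqrt( 10), 5,6.8, 7 ]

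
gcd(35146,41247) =1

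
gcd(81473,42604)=1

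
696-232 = 464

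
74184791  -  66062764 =8122027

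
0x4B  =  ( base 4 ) 1023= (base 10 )75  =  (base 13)5a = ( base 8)113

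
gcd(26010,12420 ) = 90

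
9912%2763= 1623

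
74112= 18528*4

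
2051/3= 683 + 2/3 = 683.67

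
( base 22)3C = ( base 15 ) 53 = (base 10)78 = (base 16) 4E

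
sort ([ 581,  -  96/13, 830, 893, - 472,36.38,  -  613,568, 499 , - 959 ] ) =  [-959, -613,-472,  -  96/13, 36.38,499,568,581, 830,893] 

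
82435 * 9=741915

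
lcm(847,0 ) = 0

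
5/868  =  5/868  =  0.01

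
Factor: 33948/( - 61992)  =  -2^(  -  1 )*3^ ( - 1)*7^( - 1) * 23^1=   - 23/42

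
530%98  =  40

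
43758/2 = 21879 = 21879.00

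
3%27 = 3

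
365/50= 7 + 3/10 = 7.30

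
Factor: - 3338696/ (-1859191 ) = 2^3*43^( - 1)*43237^(-1) * 417337^1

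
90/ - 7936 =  - 45/3968 = - 0.01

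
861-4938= -4077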